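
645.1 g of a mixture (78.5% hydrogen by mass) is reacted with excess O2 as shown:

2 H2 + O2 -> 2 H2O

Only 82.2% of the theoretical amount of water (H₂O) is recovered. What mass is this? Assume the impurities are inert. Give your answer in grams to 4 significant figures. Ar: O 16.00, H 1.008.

Pure H2 available = 645.1 g × 0.785 = 506.40 g.
M(H2) = 2(1.008) = 2.016 g/mol.
M(H2O) = 2(1.008) + 16.00 = 18.016 g/mol.
n(H2) = 506.40 g / 2.016 g/mol = 251.19 mol.
From the equation the H2:H2O mole ratio is 2:2, so n(H2O) = 251.19 × 2/2 = 251.19 mol.
Mass of H2O = 251.19 mol × 18.016 g/mol = 4525.5 g.
Actual mass collected = 4525.5 g × 0.822 = 3719.9 g.

3720 g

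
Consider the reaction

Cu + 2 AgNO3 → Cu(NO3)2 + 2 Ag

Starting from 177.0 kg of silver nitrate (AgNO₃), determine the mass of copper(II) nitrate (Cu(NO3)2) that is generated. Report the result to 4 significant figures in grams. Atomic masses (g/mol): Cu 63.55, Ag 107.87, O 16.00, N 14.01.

M(AgNO3) = 107.87 + 14.01 + 3(16.00) = 169.88 g/mol.
M(Cu(NO3)2) = 63.55 + 2(14.01) + 6(16.00) = 187.57 g/mol.
Convert: 177.0 kg = 177000 g.
n(AgNO3) = 177000 g / 169.88 g/mol = 1041.9 mol.
From the equation the AgNO3:Cu(NO3)2 mole ratio is 2:1, so n(Cu(NO3)2) = 1041.9 × 1/2 = 520.96 mol.
Mass of Cu(NO3)2 = 520.96 mol × 187.57 g/mol = 97716 g.

97720 g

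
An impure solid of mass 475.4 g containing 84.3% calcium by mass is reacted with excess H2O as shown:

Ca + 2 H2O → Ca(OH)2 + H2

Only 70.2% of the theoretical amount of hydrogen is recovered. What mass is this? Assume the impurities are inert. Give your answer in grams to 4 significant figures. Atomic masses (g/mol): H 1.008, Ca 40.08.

14.15 g

Pure Ca available = 475.4 g × 0.843 = 400.76 g.
M(Ca) = 40.08 g/mol.
M(H2) = 2(1.008) = 2.016 g/mol.
n(Ca) = 400.76 g / 40.08 g/mol = 9.9991 mol.
From the equation the Ca:H2 mole ratio is 1:1, so n(H2) = 9.9991 × 1/1 = 9.9991 mol.
Mass of H2 = 9.9991 mol × 2.016 g/mol = 20.158 g.
Actual mass collected = 20.158 g × 0.702 = 14.151 g.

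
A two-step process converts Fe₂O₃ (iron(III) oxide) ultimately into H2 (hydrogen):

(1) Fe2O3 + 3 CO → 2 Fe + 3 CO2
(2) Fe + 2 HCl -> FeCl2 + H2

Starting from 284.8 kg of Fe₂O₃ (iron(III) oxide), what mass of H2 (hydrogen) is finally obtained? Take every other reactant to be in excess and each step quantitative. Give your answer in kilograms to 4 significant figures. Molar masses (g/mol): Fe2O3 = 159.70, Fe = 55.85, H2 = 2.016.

284.8 kg = 284800 g.
n(Fe2O3) = 284800 / 159.70 = 1783.3 mol.
Step 1 gives a 1:2 ratio of Fe2O3 to Fe, so n(Fe) = 3566.7 mol.
In step 2 the Fe:H2 ratio is 1:1, so n(H2) = 3566.7 mol.
Mass of H2 = 3566.7 × 2.016 = 7190.4 g = 7.190 kg.

7.190 kg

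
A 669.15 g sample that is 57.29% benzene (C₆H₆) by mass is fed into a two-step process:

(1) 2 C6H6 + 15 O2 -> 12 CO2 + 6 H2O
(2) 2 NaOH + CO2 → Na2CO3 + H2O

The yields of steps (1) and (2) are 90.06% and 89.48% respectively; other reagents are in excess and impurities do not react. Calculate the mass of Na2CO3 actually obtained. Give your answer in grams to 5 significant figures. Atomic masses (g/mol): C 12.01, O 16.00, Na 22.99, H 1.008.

Pure C6H6 = 669.15 × 0.5729 = 383.356 g.
M(C6H6) = 6(12.01) + 6(1.008) = 78.108 g/mol.
M(Na2CO3) = 2(22.99) + 12.01 + 3(16.00) = 105.99 g/mol.
n(C6H6) = 383.356 / 78.108 = 4.90803 mol.
Step 1 (C6H6:CO2 = 2:12): theoretical n(CO2) = 29.4482 mol; at 90.06% yield, n(CO2) = 26.5210 mol.
Step 2 (CO2:Na2CO3 = 1:1): theoretical n(Na2CO3) = 26.5210 mol, so theoretical mass = 26.5210 × 105.99 = 2810.96 g.
At 89.48% yield, actual mass of Na2CO3 = 2810.96 × 0.8948 = 2515.25 g.

2515.2 g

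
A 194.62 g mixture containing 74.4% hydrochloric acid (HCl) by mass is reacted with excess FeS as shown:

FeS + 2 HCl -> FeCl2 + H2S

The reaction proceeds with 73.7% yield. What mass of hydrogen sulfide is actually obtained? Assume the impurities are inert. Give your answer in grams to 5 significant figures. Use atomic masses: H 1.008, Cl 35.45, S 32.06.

49.872 g

Pure HCl available = 194.62 g × 0.744 = 144.797 g.
M(HCl) = 1.008 + 35.45 = 36.458 g/mol.
M(H2S) = 2(1.008) + 32.06 = 34.076 g/mol.
n(HCl) = 144.797 g / 36.458 g/mol = 3.97162 mol.
From the equation the HCl:H2S mole ratio is 2:1, so n(H2S) = 3.97162 × 1/2 = 1.98581 mol.
Mass of H2S = 1.98581 mol × 34.076 g/mol = 67.6684 g.
Actual mass collected = 67.6684 g × 0.737 = 49.8716 g.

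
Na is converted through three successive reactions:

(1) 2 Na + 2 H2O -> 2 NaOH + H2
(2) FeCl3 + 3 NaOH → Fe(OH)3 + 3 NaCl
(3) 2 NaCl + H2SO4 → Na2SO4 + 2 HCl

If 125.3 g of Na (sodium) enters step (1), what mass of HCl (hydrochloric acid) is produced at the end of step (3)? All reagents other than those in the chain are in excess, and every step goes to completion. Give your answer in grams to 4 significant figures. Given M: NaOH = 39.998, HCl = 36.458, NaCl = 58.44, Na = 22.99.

n(Na) = 125.3 / 22.99 = 5.4502 mol.
Reaction (1): Na→NaOH ratio 2:2 ⇒ n(NaOH) = 5.4502 mol.
Reaction (2): NaOH→NaCl ratio 3:3 ⇒ n(NaCl) = 5.4502 mol.
Reaction (3): NaCl→HCl ratio 2:2 ⇒ n(HCl) = 5.4502 mol.
Mass of HCl = 5.4502 × 36.458 = 198.70 g.

198.7 g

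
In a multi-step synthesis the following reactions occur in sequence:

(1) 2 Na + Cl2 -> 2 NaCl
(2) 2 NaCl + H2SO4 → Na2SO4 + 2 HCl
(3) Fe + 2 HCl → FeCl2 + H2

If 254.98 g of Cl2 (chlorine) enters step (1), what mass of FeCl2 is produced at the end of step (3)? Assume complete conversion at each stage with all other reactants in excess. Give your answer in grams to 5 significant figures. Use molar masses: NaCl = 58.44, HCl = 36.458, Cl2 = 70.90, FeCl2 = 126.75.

n(Cl2) = 254.98 / 70.90 = 3.59633 mol.
Reaction (1): Cl2→NaCl ratio 1:2 ⇒ n(NaCl) = 7.19267 mol.
Reaction (2): NaCl→HCl ratio 2:2 ⇒ n(HCl) = 7.19267 mol.
Reaction (3): HCl→FeCl2 ratio 2:1 ⇒ n(FeCl2) = 3.59633 mol.
Mass of FeCl2 = 3.59633 × 126.75 = 455.835 g.

455.84 g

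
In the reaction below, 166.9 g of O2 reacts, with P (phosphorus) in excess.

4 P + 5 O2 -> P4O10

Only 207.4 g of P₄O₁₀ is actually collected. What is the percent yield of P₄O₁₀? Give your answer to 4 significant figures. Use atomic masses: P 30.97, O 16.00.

M(O2) = 2(16.00) = 32.00 g/mol.
M(P4O10) = 4(30.97) + 10(16.00) = 283.88 g/mol.
n(O2) = 166.90 g / 32.00 g/mol = 5.2156 mol.
From the equation the O2:P4O10 mole ratio is 5:1, so n(P4O10) = 5.2156 × 1/5 = 1.0431 mol.
Mass of P4O10 = 1.0431 mol × 283.88 g/mol = 296.12 g.
This is the theoretical yield. Percent yield = 207.4 g / 296.12 g × 100% = 70.039%.

70.04 %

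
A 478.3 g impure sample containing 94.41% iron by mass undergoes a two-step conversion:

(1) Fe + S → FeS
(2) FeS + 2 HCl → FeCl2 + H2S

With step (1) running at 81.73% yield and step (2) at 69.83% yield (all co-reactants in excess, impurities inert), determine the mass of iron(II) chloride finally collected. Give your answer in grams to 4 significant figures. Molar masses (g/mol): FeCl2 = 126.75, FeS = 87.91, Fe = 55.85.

584.9 g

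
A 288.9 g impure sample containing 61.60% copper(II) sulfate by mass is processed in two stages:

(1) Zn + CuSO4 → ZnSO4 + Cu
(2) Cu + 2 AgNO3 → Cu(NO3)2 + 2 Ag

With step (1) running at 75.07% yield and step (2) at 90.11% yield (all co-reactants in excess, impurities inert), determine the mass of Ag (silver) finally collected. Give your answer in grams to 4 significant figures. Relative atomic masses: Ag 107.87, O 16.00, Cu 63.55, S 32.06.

162.7 g

Pure CuSO4 = 288.9 × 0.6160 = 177.96 g.
M(CuSO4) = 63.55 + 32.06 + 4(16.00) = 159.61 g/mol.
M(Ag) = 107.87 g/mol.
n(CuSO4) = 177.96 / 159.61 = 1.1150 mol.
Step 1 (CuSO4:Cu = 1:1): theoretical n(Cu) = 1.1150 mol; at 75.07% yield, n(Cu) = 0.83702 mol.
Step 2 (Cu:Ag = 1:2): theoretical n(Ag) = 1.6740 mol, so theoretical mass = 1.6740 × 107.87 = 180.58 g.
At 90.11% yield, actual mass of Ag = 180.58 × 0.9011 = 162.72 g.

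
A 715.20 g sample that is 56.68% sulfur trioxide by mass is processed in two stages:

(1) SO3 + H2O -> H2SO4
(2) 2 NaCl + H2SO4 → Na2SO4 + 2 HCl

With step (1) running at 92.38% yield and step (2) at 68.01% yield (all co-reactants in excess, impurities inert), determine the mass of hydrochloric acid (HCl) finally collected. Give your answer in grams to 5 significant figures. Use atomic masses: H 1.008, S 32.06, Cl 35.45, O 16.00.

Pure SO3 = 715.20 × 0.5668 = 405.375 g.
M(SO3) = 32.06 + 3(16.00) = 80.06 g/mol.
M(HCl) = 1.008 + 35.45 = 36.458 g/mol.
n(SO3) = 405.375 / 80.06 = 5.06339 mol.
Step 1 (SO3:H2SO4 = 1:1): theoretical n(H2SO4) = 5.06339 mol; at 92.38% yield, n(H2SO4) = 4.67756 mol.
Step 2 (H2SO4:HCl = 1:2): theoretical n(HCl) = 9.35513 mol, so theoretical mass = 9.35513 × 36.458 = 341.069 g.
At 68.01% yield, actual mass of HCl = 341.069 × 0.6801 = 231.961 g.

231.96 g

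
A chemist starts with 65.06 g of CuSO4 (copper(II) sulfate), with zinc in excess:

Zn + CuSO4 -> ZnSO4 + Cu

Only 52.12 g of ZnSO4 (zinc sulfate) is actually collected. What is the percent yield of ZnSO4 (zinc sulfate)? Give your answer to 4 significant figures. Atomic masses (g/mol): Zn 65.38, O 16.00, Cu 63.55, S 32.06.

79.20 %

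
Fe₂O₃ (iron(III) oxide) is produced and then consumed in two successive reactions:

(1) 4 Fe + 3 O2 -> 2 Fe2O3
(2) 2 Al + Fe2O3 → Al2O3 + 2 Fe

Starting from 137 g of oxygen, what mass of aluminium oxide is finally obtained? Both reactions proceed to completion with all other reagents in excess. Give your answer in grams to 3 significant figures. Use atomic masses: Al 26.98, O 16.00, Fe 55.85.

291 g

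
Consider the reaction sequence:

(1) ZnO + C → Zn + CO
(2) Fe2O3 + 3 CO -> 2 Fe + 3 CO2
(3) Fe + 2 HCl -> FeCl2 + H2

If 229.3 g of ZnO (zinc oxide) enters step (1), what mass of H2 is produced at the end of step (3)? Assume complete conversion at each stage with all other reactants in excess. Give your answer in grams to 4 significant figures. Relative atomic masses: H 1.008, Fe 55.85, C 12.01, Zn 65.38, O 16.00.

3.787 g

M(ZnO) = 65.38 + 16.00 = 81.38 g/mol.
M(H2) = 2(1.008) = 2.016 g/mol.
n(ZnO) = 229.3 / 81.38 = 2.8176 mol.
Reaction (1): ZnO→CO ratio 1:1 ⇒ n(CO) = 2.8176 mol.
Reaction (2): CO→Fe ratio 3:2 ⇒ n(Fe) = 1.8784 mol.
Reaction (3): Fe→H2 ratio 1:1 ⇒ n(H2) = 1.8784 mol.
Mass of H2 = 1.8784 × 2.016 = 3.7869 g.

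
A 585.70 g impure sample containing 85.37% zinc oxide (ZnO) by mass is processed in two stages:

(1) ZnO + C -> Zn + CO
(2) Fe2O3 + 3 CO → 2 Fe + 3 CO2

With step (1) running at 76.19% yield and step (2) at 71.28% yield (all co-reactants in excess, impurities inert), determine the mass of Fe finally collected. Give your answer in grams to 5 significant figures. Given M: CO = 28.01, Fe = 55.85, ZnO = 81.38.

124.24 g

Pure ZnO = 585.70 × 0.8537 = 500.012 g.
n(ZnO) = 500.012 / 81.38 = 6.14416 mol.
Step 1 (ZnO:CO = 1:1): theoretical n(CO) = 6.14416 mol; at 76.19% yield, n(CO) = 4.68124 mol.
Step 2 (CO:Fe = 3:2): theoretical n(Fe) = 3.12083 mol, so theoretical mass = 3.12083 × 55.85 = 174.298 g.
At 71.28% yield, actual mass of Fe = 174.298 × 0.7128 = 124.240 g.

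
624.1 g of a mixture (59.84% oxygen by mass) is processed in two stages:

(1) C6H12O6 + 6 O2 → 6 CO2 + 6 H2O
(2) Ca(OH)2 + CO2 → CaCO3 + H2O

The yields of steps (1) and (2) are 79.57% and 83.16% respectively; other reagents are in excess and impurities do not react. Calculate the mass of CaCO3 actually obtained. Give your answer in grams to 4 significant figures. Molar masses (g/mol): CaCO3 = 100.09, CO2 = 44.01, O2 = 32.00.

772.9 g

Pure O2 = 624.1 × 0.5984 = 373.46 g.
n(O2) = 373.46 / 32.00 = 11.671 mol.
Step 1 (O2:CO2 = 6:6): theoretical n(CO2) = 11.671 mol; at 79.57% yield, n(CO2) = 9.2864 mol.
Step 2 (CO2:CaCO3 = 1:1): theoretical n(CaCO3) = 9.2864 mol, so theoretical mass = 9.2864 × 100.09 = 929.47 g.
At 83.16% yield, actual mass of CaCO3 = 929.47 × 0.8316 = 772.95 g.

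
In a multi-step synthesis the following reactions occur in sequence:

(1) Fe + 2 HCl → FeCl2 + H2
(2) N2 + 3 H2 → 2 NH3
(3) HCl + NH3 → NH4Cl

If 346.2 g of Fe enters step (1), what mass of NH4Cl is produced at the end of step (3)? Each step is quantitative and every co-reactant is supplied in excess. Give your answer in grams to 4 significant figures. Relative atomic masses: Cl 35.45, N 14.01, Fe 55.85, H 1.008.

M(Fe) = 55.85 g/mol.
M(NH4Cl) = 14.01 + 4(1.008) + 35.45 = 53.492 g/mol.
n(Fe) = 346.2 / 55.85 = 6.1987 mol.
Reaction (1): Fe→H2 ratio 1:1 ⇒ n(H2) = 6.1987 mol.
Reaction (2): H2→NH3 ratio 3:2 ⇒ n(NH3) = 4.1325 mol.
Reaction (3): NH3→NH4Cl ratio 1:1 ⇒ n(NH4Cl) = 4.1325 mol.
Mass of NH4Cl = 4.1325 × 53.492 = 221.06 g.

221.1 g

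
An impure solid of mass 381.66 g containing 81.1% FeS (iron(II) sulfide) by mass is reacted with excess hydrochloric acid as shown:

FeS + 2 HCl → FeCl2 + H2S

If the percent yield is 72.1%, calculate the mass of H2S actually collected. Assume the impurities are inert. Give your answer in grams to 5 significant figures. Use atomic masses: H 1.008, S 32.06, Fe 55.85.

Pure FeS available = 381.66 g × 0.811 = 309.526 g.
M(FeS) = 55.85 + 32.06 = 87.91 g/mol.
M(H2S) = 2(1.008) + 32.06 = 34.076 g/mol.
n(FeS) = 309.526 g / 87.91 g/mol = 3.52094 mol.
From the equation the FeS:H2S mole ratio is 1:1, so n(H2S) = 3.52094 × 1/1 = 3.52094 mol.
Mass of H2S = 3.52094 mol × 34.076 g/mol = 119.980 g.
Actual mass collected = 119.980 g × 0.721 = 86.5054 g.

86.505 g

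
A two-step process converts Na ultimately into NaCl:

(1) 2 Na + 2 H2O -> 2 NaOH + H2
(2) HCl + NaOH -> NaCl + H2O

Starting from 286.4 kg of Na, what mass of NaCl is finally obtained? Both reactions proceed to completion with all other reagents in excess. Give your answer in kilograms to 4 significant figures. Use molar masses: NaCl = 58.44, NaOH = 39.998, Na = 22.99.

286.4 kg = 286400 g.
n(Na) = 286400 / 22.99 = 12458 mol.
Step 1 gives a 2:2 ratio of Na to NaOH, so n(NaOH) = 12458 mol.
In step 2 the NaOH:NaCl ratio is 1:1, so n(NaCl) = 12458 mol.
Mass of NaCl = 12458 × 58.44 = 728020 g = 728.0 kg.

728.0 kg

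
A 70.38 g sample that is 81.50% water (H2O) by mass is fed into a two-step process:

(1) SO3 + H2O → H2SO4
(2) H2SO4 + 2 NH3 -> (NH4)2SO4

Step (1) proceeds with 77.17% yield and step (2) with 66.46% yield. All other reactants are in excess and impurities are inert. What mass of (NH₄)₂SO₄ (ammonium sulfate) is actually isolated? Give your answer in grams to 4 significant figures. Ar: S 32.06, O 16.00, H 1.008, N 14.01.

215.8 g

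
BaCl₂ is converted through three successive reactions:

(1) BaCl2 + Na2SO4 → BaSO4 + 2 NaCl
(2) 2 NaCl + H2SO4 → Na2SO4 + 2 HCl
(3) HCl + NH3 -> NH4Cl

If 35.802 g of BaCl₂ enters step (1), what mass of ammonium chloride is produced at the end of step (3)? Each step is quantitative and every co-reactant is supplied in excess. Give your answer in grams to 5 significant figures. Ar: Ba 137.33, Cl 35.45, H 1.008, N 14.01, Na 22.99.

M(BaCl2) = 137.33 + 2(35.45) = 208.23 g/mol.
M(NH4Cl) = 14.01 + 4(1.008) + 35.45 = 53.492 g/mol.
n(BaCl2) = 35.802 / 208.23 = 0.171935 mol.
Reaction (1): BaCl2→NaCl ratio 1:2 ⇒ n(NaCl) = 0.343870 mol.
Reaction (2): NaCl→HCl ratio 2:2 ⇒ n(HCl) = 0.343870 mol.
Reaction (3): HCl→NH4Cl ratio 1:1 ⇒ n(NH4Cl) = 0.343870 mol.
Mass of NH4Cl = 0.343870 × 53.492 = 18.3943 g.

18.394 g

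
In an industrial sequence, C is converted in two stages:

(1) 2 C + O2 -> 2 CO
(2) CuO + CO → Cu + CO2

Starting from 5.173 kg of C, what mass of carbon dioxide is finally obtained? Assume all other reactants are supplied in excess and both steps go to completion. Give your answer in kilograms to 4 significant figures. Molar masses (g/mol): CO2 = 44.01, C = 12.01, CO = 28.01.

18.96 kg

5.173 kg = 5173.0 g.
n(C) = 5173.0 / 12.01 = 430.72 mol.
Step 1 gives a 2:2 ratio of C to CO, so n(CO) = 430.72 mol.
In step 2 the CO:CO2 ratio is 1:1, so n(CO2) = 430.72 mol.
Mass of CO2 = 430.72 × 44.01 = 18956 g = 18.96 kg.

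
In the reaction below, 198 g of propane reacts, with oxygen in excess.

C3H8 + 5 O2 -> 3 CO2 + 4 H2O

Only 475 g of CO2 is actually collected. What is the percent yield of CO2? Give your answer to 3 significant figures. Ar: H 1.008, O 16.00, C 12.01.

M(C3H8) = 3(12.01) + 8(1.008) = 44.094 g/mol.
M(CO2) = 12.01 + 2(16.00) = 44.01 g/mol.
n(C3H8) = 198.0 g / 44.094 g/mol = 4.490 mol.
From the equation the C3H8:CO2 mole ratio is 1:3, so n(CO2) = 4.490 × 3/1 = 13.47 mol.
Mass of CO2 = 13.47 mol × 44.01 g/mol = 592.9 g.
This is the theoretical yield. Percent yield = 475 g / 592.9 g × 100% = 80.12%.

80.1 %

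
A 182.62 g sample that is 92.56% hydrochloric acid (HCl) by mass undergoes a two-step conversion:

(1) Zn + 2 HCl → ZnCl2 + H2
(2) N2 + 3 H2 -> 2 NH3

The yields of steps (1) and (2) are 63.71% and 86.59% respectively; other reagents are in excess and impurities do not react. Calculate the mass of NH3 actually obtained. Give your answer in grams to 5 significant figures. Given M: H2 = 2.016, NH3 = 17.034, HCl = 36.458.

Pure HCl = 182.62 × 0.9256 = 169.033 g.
n(HCl) = 169.033 / 36.458 = 4.63638 mol.
Step 1 (HCl:H2 = 2:1): theoretical n(H2) = 2.31819 mol; at 63.71% yield, n(H2) = 1.47692 mol.
Step 2 (H2:NH3 = 3:2): theoretical n(NH3) = 0.984612 mol, so theoretical mass = 0.984612 × 17.034 = 16.7719 g.
At 86.59% yield, actual mass of NH3 = 16.7719 × 0.8659 = 14.5228 g.

14.523 g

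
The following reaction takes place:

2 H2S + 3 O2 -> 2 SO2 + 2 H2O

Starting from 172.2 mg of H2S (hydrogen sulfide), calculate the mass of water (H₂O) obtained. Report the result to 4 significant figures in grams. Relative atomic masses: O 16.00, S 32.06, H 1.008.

0.09104 g

M(H2S) = 2(1.008) + 32.06 = 34.076 g/mol.
M(H2O) = 2(1.008) + 16.00 = 18.016 g/mol.
Convert: 172.2 mg = 0.17220 g.
n(H2S) = 0.17220 g / 34.076 g/mol = 0.0050534 mol.
From the equation the H2S:H2O mole ratio is 2:2, so n(H2O) = 0.0050534 × 2/2 = 0.0050534 mol.
Mass of H2O = 0.0050534 mol × 18.016 g/mol = 0.091042 g.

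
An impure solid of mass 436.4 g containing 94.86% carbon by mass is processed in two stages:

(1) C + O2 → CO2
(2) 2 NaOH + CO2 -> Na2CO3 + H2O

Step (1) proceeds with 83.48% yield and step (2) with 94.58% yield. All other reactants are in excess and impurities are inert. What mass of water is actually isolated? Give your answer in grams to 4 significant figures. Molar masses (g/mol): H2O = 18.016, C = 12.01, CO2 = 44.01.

Pure C = 436.4 × 0.9486 = 413.97 g.
n(C) = 413.97 / 12.01 = 34.469 mol.
Step 1 (C:CO2 = 1:1): theoretical n(CO2) = 34.469 mol; at 83.48% yield, n(CO2) = 28.774 mol.
Step 2 (CO2:H2O = 1:1): theoretical n(H2O) = 28.774 mol, so theoretical mass = 28.774 × 18.016 = 518.40 g.
At 94.58% yield, actual mass of H2O = 518.40 × 0.9458 = 490.30 g.

490.3 g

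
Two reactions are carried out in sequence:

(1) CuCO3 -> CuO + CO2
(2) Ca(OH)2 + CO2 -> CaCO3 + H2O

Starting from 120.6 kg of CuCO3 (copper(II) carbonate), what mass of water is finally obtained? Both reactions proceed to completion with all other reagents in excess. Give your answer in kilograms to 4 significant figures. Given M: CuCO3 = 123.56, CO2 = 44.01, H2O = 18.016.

120.6 kg = 120600 g.
n(CuCO3) = 120600 / 123.56 = 976.04 mol.
Step 1 gives a 1:1 ratio of CuCO3 to CO2, so n(CO2) = 976.04 mol.
In step 2 the CO2:H2O ratio is 1:1, so n(H2O) = 976.04 mol.
Mass of H2O = 976.04 × 18.016 = 17584 g = 17.58 kg.

17.58 kg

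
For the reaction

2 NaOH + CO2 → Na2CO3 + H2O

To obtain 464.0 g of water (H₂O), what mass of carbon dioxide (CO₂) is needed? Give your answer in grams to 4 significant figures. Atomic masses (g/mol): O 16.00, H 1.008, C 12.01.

M(H2O) = 2(1.008) + 16.00 = 18.016 g/mol.
M(CO2) = 12.01 + 2(16.00) = 44.01 g/mol.
n(H2O) = 464.00 g / 18.016 g/mol = 25.755 mol.
From the equation the H2O:CO2 mole ratio is 1:1, so n(CO2) = 25.755 × 1/1 = 25.755 mol.
Mass of CO2 = 25.755 mol × 44.01 g/mol = 1133.5 g.

1133 g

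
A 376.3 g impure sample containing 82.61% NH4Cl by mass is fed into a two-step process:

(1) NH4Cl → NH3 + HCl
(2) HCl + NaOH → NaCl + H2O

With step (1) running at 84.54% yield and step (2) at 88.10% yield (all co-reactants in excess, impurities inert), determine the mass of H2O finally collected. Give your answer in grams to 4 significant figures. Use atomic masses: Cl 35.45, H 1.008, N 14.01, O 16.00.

Pure NH4Cl = 376.3 × 0.8261 = 310.86 g.
M(NH4Cl) = 14.01 + 4(1.008) + 35.45 = 53.492 g/mol.
M(H2O) = 2(1.008) + 16.00 = 18.016 g/mol.
n(NH4Cl) = 310.86 / 53.492 = 5.8114 mol.
Step 1 (NH4Cl:HCl = 1:1): theoretical n(HCl) = 5.8114 mol; at 84.54% yield, n(HCl) = 4.9129 mol.
Step 2 (HCl:H2O = 1:1): theoretical n(H2O) = 4.9129 mol, so theoretical mass = 4.9129 × 18.016 = 88.511 g.
At 88.10% yield, actual mass of H2O = 88.511 × 0.8810 = 77.978 g.

77.98 g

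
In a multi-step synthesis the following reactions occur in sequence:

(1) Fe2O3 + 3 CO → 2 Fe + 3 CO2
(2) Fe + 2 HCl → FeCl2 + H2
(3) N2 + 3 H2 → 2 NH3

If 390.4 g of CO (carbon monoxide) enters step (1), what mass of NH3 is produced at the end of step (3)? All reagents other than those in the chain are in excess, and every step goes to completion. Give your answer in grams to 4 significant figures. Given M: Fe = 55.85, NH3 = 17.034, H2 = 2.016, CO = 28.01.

105.5 g

n(CO) = 390.4 / 28.01 = 13.938 mol.
Reaction (1): CO→Fe ratio 3:2 ⇒ n(Fe) = 9.2919 mol.
Reaction (2): Fe→H2 ratio 1:1 ⇒ n(H2) = 9.2919 mol.
Reaction (3): H2→NH3 ratio 3:2 ⇒ n(NH3) = 6.1946 mol.
Mass of NH3 = 6.1946 × 17.034 = 105.52 g.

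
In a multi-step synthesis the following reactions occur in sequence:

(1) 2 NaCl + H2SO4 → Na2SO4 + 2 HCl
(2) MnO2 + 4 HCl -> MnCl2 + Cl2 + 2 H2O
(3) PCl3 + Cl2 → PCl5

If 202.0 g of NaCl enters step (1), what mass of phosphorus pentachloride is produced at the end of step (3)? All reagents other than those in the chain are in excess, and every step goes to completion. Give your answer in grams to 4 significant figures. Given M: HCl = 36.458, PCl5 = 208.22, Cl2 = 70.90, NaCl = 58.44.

n(NaCl) = 202.0 / 58.44 = 3.4565 mol.
Reaction (1): NaCl→HCl ratio 2:2 ⇒ n(HCl) = 3.4565 mol.
Reaction (2): HCl→Cl2 ratio 4:1 ⇒ n(Cl2) = 0.86413 mol.
Reaction (3): Cl2→PCl5 ratio 1:1 ⇒ n(PCl5) = 0.86413 mol.
Mass of PCl5 = 0.86413 × 208.22 = 179.93 g.

179.9 g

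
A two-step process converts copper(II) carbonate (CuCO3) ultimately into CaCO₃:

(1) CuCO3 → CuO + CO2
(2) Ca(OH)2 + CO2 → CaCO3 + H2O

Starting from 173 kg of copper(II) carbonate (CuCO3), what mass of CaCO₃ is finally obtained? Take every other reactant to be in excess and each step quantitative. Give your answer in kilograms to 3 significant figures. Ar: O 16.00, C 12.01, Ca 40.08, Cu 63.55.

M(CuCO3) = 63.55 + 12.01 + 3(16.00) = 123.56 g/mol.
M(CaCO3) = 40.08 + 12.01 + 3(16.00) = 100.09 g/mol.
173 kg = 173000 g.
n(CuCO3) = 173000 / 123.56 = 1400 mol.
Step 1 gives a 1:1 ratio of CuCO3 to CO2, so n(CO2) = 1400 mol.
In step 2 the CO2:CaCO3 ratio is 1:1, so n(CaCO3) = 1400 mol.
Mass of CaCO3 = 1400 × 100.09 = 140100 g = 140 kg.

140 kg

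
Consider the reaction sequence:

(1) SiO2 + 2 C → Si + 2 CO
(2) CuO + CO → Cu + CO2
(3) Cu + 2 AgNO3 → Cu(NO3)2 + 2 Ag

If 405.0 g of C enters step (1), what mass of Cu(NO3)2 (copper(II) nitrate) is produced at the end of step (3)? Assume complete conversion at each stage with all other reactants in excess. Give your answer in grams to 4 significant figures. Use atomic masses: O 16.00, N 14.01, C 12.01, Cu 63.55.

M(C) = 12.01 g/mol.
M(Cu(NO3)2) = 63.55 + 2(14.01) + 6(16.00) = 187.57 g/mol.
n(C) = 405.0 / 12.01 = 33.722 mol.
Reaction (1): C→CO ratio 2:2 ⇒ n(CO) = 33.722 mol.
Reaction (2): CO→Cu ratio 1:1 ⇒ n(Cu) = 33.722 mol.
Reaction (3): Cu→Cu(NO3)2 ratio 1:1 ⇒ n(Cu(NO3)2) = 33.722 mol.
Mass of Cu(NO3)2 = 33.722 × 187.57 = 6325.2 g.

6325 g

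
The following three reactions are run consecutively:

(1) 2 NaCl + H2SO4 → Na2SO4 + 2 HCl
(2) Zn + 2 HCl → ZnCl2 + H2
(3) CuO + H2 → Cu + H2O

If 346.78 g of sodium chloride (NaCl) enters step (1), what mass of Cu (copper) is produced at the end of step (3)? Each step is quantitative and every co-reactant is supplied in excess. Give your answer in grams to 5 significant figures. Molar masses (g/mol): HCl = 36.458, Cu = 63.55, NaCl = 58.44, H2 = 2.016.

n(NaCl) = 346.78 / 58.44 = 5.93395 mol.
Reaction (1): NaCl→HCl ratio 2:2 ⇒ n(HCl) = 5.93395 mol.
Reaction (2): HCl→H2 ratio 2:1 ⇒ n(H2) = 2.96697 mol.
Reaction (3): H2→Cu ratio 1:1 ⇒ n(Cu) = 2.96697 mol.
Mass of Cu = 2.96697 × 63.55 = 188.551 g.

188.55 g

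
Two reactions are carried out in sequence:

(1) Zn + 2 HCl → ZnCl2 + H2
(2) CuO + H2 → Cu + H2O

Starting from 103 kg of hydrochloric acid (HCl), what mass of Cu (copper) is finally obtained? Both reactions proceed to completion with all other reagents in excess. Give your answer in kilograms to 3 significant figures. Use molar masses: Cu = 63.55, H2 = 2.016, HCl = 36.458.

89.8 kg

103 kg = 103000 g.
n(HCl) = 103000 / 36.458 = 2825 mol.
Step 1 gives a 2:1 ratio of HCl to H2, so n(H2) = 1413 mol.
In step 2 the H2:Cu ratio is 1:1, so n(Cu) = 1413 mol.
Mass of Cu = 1413 × 63.55 = 89770 g = 89.8 kg.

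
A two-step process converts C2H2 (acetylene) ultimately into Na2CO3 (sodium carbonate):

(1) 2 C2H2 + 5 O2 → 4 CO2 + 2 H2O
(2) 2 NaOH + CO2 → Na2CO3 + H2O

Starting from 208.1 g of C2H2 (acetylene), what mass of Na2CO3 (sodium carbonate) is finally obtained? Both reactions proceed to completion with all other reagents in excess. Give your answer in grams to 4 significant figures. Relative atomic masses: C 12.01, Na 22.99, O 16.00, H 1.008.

1694 g

M(C2H2) = 2(12.01) + 2(1.008) = 26.036 g/mol.
M(Na2CO3) = 2(22.99) + 12.01 + 3(16.00) = 105.99 g/mol.
n(C2H2) = 208.10 / 26.036 = 7.9928 mol.
Step 1 gives a 2:4 ratio of C2H2 to CO2, so n(CO2) = 15.986 mol.
In step 2 the CO2:Na2CO3 ratio is 1:1, so n(Na2CO3) = 15.986 mol.
Mass of Na2CO3 = 15.986 × 105.99 = 1694.3 g.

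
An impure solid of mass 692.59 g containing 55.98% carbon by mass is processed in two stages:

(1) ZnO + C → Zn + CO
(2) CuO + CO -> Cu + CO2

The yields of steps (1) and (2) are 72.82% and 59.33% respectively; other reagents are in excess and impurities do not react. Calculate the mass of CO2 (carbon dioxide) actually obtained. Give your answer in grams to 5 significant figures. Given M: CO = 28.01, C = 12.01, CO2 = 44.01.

613.82 g

Pure C = 692.59 × 0.5598 = 387.712 g.
n(C) = 387.712 / 12.01 = 32.2824 mol.
Step 1 (C:CO = 1:1): theoretical n(CO) = 32.2824 mol; at 72.82% yield, n(CO) = 23.5081 mol.
Step 2 (CO:CO2 = 1:1): theoretical n(CO2) = 23.5081 mol, so theoretical mass = 23.5081 × 44.01 = 1034.59 g.
At 59.33% yield, actual mass of CO2 = 1034.59 × 0.5933 = 613.822 g.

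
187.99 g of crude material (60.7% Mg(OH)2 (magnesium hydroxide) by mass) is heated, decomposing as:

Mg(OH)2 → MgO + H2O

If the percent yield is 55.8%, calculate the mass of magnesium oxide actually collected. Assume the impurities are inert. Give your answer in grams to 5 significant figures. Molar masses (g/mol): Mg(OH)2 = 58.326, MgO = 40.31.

44.006 g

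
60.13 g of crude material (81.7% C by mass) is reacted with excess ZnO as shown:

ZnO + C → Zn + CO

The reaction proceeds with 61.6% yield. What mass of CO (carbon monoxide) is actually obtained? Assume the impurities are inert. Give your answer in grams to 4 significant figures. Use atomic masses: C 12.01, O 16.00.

70.58 g

Pure C available = 60.13 g × 0.817 = 49.126 g.
M(C) = 12.01 g/mol.
M(CO) = 12.01 + 16.00 = 28.01 g/mol.
n(C) = 49.126 g / 12.01 g/mol = 4.0904 mol.
From the equation the C:CO mole ratio is 1:1, so n(CO) = 4.0904 × 1/1 = 4.0904 mol.
Mass of CO = 4.0904 mol × 28.01 g/mol = 114.57 g.
Actual mass collected = 114.57 g × 0.616 = 70.577 g.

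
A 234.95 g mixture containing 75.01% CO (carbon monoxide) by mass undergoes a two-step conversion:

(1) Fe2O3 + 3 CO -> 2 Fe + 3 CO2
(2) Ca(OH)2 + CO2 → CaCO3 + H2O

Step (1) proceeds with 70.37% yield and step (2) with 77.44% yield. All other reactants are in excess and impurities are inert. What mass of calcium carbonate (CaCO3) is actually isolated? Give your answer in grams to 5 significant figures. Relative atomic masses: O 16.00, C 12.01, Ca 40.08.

343.18 g

Pure CO = 234.95 × 0.7501 = 176.236 g.
M(CO) = 12.01 + 16.00 = 28.01 g/mol.
M(CaCO3) = 40.08 + 12.01 + 3(16.00) = 100.09 g/mol.
n(CO) = 176.236 / 28.01 = 6.29190 mol.
Step 1 (CO:CO2 = 3:3): theoretical n(CO2) = 6.29190 mol; at 70.37% yield, n(CO2) = 4.42761 mol.
Step 2 (CO2:CaCO3 = 1:1): theoretical n(CaCO3) = 4.42761 mol, so theoretical mass = 4.42761 × 100.09 = 443.159 g.
At 77.44% yield, actual mass of CaCO3 = 443.159 × 0.7744 = 343.182 g.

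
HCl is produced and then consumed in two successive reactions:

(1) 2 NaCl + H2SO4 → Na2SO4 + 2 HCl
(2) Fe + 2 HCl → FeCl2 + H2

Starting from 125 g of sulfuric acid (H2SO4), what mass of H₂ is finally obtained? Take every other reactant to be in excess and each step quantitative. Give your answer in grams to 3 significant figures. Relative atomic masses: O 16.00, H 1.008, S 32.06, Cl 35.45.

2.57 g

M(H2SO4) = 2(1.008) + 32.06 + 4(16.00) = 98.076 g/mol.
M(H2) = 2(1.008) = 2.016 g/mol.
n(H2SO4) = 125.0 / 98.076 = 1.275 mol.
Step 1 gives a 1:2 ratio of H2SO4 to HCl, so n(HCl) = 2.549 mol.
In step 2 the HCl:H2 ratio is 2:1, so n(H2) = 1.275 mol.
Mass of H2 = 1.275 × 2.016 = 2.569 g.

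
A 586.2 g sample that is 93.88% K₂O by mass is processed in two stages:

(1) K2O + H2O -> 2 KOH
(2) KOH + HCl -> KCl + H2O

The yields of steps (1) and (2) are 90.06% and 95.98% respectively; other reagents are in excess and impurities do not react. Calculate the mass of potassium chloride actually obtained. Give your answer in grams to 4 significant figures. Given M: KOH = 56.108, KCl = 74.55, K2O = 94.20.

752.9 g

Pure K2O = 586.2 × 0.9388 = 550.32 g.
n(K2O) = 550.32 / 94.20 = 5.8421 mol.
Step 1 (K2O:KOH = 1:2): theoretical n(KOH) = 11.684 mol; at 90.06% yield, n(KOH) = 10.523 mol.
Step 2 (KOH:KCl = 1:1): theoretical n(KCl) = 10.523 mol, so theoretical mass = 10.523 × 74.55 = 784.47 g.
At 95.98% yield, actual mass of KCl = 784.47 × 0.9598 = 752.94 g.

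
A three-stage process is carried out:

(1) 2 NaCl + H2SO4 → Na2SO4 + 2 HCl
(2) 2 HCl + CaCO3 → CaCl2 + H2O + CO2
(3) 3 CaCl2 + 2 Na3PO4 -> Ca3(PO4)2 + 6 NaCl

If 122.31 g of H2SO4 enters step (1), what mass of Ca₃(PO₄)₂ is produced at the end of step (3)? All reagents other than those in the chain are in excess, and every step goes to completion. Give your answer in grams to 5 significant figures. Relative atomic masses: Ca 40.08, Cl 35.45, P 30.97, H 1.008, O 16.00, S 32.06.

128.94 g

M(H2SO4) = 2(1.008) + 32.06 + 4(16.00) = 98.076 g/mol.
M(Ca3(PO4)2) = 3(40.08) + 2(30.97) + 8(16.00) = 310.18 g/mol.
n(H2SO4) = 122.31 / 98.076 = 1.24709 mol.
Reaction (1): H2SO4→HCl ratio 1:2 ⇒ n(HCl) = 2.49419 mol.
Reaction (2): HCl→CaCl2 ratio 2:1 ⇒ n(CaCl2) = 1.24709 mol.
Reaction (3): CaCl2→Ca3(PO4)2 ratio 3:1 ⇒ n(Ca3(PO4)2) = 0.415698 mol.
Mass of Ca3(PO4)2 = 0.415698 × 310.18 = 128.941 g.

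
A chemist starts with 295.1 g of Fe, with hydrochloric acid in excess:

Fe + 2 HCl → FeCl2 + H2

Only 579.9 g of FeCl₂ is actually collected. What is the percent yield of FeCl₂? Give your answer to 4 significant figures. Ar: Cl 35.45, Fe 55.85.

86.59 %

M(Fe) = 55.85 g/mol.
M(FeCl2) = 55.85 + 2(35.45) = 126.75 g/mol.
n(Fe) = 295.10 g / 55.85 g/mol = 5.2838 mol.
From the equation the Fe:FeCl2 mole ratio is 1:1, so n(FeCl2) = 5.2838 × 1/1 = 5.2838 mol.
Mass of FeCl2 = 5.2838 mol × 126.75 g/mol = 669.72 g.
This is the theoretical yield. Percent yield = 579.9 g / 669.72 g × 100% = 86.588%.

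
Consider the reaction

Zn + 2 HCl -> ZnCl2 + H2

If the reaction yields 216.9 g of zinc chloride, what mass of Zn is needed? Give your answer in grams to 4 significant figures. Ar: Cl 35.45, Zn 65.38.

104.1 g

M(ZnCl2) = 65.38 + 2(35.45) = 136.28 g/mol.
M(Zn) = 65.38 g/mol.
n(ZnCl2) = 216.90 g / 136.28 g/mol = 1.5916 mol.
From the equation the ZnCl2:Zn mole ratio is 1:1, so n(Zn) = 1.5916 × 1/1 = 1.5916 mol.
Mass of Zn = 1.5916 mol × 65.38 g/mol = 104.06 g.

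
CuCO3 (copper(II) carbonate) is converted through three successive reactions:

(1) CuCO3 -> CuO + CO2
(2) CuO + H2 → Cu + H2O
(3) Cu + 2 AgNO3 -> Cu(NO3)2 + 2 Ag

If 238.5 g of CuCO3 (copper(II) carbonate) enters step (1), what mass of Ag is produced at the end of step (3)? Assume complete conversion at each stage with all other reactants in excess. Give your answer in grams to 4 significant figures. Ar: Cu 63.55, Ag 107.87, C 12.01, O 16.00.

416.4 g

M(CuCO3) = 63.55 + 12.01 + 3(16.00) = 123.56 g/mol.
M(Ag) = 107.87 g/mol.
n(CuCO3) = 238.5 / 123.56 = 1.9302 mol.
Reaction (1): CuCO3→CuO ratio 1:1 ⇒ n(CuO) = 1.9302 mol.
Reaction (2): CuO→Cu ratio 1:1 ⇒ n(Cu) = 1.9302 mol.
Reaction (3): Cu→Ag ratio 1:2 ⇒ n(Ag) = 3.8605 mol.
Mass of Ag = 3.8605 × 107.87 = 416.43 g.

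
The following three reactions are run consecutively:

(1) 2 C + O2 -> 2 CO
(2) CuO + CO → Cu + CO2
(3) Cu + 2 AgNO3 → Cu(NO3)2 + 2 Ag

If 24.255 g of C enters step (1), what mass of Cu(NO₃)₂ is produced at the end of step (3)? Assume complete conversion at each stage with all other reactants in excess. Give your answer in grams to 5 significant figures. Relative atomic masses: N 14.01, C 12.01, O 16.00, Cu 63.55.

378.81 g

M(C) = 12.01 g/mol.
M(Cu(NO3)2) = 63.55 + 2(14.01) + 6(16.00) = 187.57 g/mol.
n(C) = 24.255 / 12.01 = 2.01957 mol.
Reaction (1): C→CO ratio 2:2 ⇒ n(CO) = 2.01957 mol.
Reaction (2): CO→Cu ratio 1:1 ⇒ n(Cu) = 2.01957 mol.
Reaction (3): Cu→Cu(NO3)2 ratio 1:1 ⇒ n(Cu(NO3)2) = 2.01957 mol.
Mass of Cu(NO3)2 = 2.01957 × 187.57 = 378.810 g.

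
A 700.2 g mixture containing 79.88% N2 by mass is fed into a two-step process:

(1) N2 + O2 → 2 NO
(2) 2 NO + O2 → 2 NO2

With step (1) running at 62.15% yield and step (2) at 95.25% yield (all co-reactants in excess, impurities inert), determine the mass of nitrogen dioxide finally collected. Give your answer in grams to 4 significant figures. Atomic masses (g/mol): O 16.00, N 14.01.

Pure N2 = 700.2 × 0.7988 = 559.32 g.
M(N2) = 2(14.01) = 28.02 g/mol.
M(NO2) = 14.01 + 2(16.00) = 46.01 g/mol.
n(N2) = 559.32 / 28.02 = 19.961 mol.
Step 1 (N2:NO = 1:2): theoretical n(NO) = 39.923 mol; at 62.15% yield, n(NO) = 24.812 mol.
Step 2 (NO:NO2 = 2:2): theoretical n(NO2) = 24.812 mol, so theoretical mass = 24.812 × 46.01 = 1141.6 g.
At 95.25% yield, actual mass of NO2 = 1141.6 × 0.9525 = 1087.4 g.

1087 g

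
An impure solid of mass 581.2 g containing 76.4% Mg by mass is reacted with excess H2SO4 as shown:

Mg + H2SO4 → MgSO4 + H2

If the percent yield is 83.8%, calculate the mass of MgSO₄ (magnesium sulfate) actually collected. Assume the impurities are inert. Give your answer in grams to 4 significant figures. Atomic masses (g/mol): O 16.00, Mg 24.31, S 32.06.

1842 g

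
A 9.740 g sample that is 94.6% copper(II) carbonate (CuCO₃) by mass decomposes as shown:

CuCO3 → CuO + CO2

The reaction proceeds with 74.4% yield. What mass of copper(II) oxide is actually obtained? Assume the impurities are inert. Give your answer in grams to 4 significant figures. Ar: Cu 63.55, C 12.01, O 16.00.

Pure CuCO3 available = 9.740 g × 0.946 = 9.2140 g.
M(CuCO3) = 63.55 + 12.01 + 3(16.00) = 123.56 g/mol.
M(CuO) = 63.55 + 16.00 = 79.55 g/mol.
n(CuCO3) = 9.2140 g / 123.56 g/mol = 0.074571 mol.
From the equation the CuCO3:CuO mole ratio is 1:1, so n(CuO) = 0.074571 × 1/1 = 0.074571 mol.
Mass of CuO = 0.074571 mol × 79.55 g/mol = 5.9322 g.
Actual mass collected = 5.9322 g × 0.744 = 4.4135 g.

4.414 g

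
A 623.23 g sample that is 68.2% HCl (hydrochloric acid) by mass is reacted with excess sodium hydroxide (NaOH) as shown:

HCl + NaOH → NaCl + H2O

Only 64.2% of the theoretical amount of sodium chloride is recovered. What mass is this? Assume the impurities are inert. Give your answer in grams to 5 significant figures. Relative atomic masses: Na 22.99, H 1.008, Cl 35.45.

Pure HCl available = 623.23 g × 0.682 = 425.043 g.
M(HCl) = 1.008 + 35.45 = 36.458 g/mol.
M(NaCl) = 22.99 + 35.45 = 58.44 g/mol.
n(HCl) = 425.043 g / 36.458 g/mol = 11.6584 mol.
From the equation the HCl:NaCl mole ratio is 1:1, so n(NaCl) = 11.6584 × 1/1 = 11.6584 mol.
Mass of NaCl = 11.6584 mol × 58.44 g/mol = 681.318 g.
Actual mass collected = 681.318 g × 0.642 = 437.406 g.

437.41 g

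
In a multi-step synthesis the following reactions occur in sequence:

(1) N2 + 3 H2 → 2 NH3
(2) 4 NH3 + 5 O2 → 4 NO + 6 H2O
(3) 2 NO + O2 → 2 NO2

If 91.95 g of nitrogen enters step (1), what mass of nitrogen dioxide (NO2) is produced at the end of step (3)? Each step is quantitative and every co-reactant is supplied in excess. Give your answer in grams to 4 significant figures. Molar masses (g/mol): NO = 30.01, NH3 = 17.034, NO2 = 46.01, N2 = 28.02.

302.0 g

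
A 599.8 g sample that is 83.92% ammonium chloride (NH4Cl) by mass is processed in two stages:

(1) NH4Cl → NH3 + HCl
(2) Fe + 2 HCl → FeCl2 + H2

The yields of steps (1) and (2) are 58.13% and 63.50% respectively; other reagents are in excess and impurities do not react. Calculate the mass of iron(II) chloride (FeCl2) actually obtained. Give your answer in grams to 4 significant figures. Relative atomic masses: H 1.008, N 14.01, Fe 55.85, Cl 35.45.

Pure NH4Cl = 599.8 × 0.8392 = 503.35 g.
M(NH4Cl) = 14.01 + 4(1.008) + 35.45 = 53.492 g/mol.
M(FeCl2) = 55.85 + 2(35.45) = 126.75 g/mol.
n(NH4Cl) = 503.35 / 53.492 = 9.4099 mol.
Step 1 (NH4Cl:HCl = 1:1): theoretical n(HCl) = 9.4099 mol; at 58.13% yield, n(HCl) = 5.4700 mol.
Step 2 (HCl:FeCl2 = 2:1): theoretical n(FeCl2) = 2.7350 mol, so theoretical mass = 2.7350 × 126.75 = 346.66 g.
At 63.50% yield, actual mass of FeCl2 = 346.66 × 0.6350 = 220.13 g.

220.1 g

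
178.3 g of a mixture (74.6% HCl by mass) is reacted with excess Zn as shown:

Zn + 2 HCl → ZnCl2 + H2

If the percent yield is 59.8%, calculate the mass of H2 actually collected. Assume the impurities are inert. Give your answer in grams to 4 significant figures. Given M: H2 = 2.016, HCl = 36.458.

2.199 g

Pure HCl available = 178.3 g × 0.746 = 133.01 g.
n(HCl) = 133.01 g / 36.458 g/mol = 3.6484 mol.
From the equation the HCl:H2 mole ratio is 2:1, so n(H2) = 3.6484 × 1/2 = 1.8242 mol.
Mass of H2 = 1.8242 mol × 2.016 g/mol = 3.6775 g.
Actual mass collected = 3.6775 g × 0.598 = 2.1992 g.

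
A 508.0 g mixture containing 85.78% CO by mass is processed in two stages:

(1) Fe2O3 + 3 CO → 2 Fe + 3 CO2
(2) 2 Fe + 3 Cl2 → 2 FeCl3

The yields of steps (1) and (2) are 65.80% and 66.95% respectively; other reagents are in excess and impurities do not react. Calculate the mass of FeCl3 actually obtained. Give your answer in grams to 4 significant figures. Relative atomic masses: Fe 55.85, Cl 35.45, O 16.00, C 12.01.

741.1 g

Pure CO = 508.0 × 0.8578 = 435.76 g.
M(CO) = 12.01 + 16.00 = 28.01 g/mol.
M(FeCl3) = 55.85 + 3(35.45) = 162.20 g/mol.
n(CO) = 435.76 / 28.01 = 15.557 mol.
Step 1 (CO:Fe = 3:2): theoretical n(Fe) = 10.372 mol; at 65.80% yield, n(Fe) = 6.8245 mol.
Step 2 (Fe:FeCl3 = 2:2): theoretical n(FeCl3) = 6.8245 mol, so theoretical mass = 6.8245 × 162.20 = 1106.9 g.
At 66.95% yield, actual mass of FeCl3 = 1106.9 × 0.6695 = 741.09 g.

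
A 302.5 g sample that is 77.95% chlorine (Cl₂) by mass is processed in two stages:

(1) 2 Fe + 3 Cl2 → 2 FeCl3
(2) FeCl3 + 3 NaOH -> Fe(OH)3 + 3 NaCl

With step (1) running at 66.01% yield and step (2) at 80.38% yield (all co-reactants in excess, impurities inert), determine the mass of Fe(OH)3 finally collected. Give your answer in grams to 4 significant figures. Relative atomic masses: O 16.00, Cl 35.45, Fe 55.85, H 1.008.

125.7 g

Pure Cl2 = 302.5 × 0.7795 = 235.80 g.
M(Cl2) = 2(35.45) = 70.90 g/mol.
M(Fe(OH)3) = 55.85 + 3(16.00) + 3(1.008) = 106.874 g/mol.
n(Cl2) = 235.80 / 70.90 = 3.3258 mol.
Step 1 (Cl2:FeCl3 = 3:2): theoretical n(FeCl3) = 2.2172 mol; at 66.01% yield, n(FeCl3) = 1.4636 mol.
Step 2 (FeCl3:Fe(OH)3 = 1:1): theoretical n(Fe(OH)3) = 1.4636 mol, so theoretical mass = 1.4636 × 106.874 = 156.42 g.
At 80.38% yield, actual mass of Fe(OH)3 = 156.42 × 0.8038 = 125.73 g.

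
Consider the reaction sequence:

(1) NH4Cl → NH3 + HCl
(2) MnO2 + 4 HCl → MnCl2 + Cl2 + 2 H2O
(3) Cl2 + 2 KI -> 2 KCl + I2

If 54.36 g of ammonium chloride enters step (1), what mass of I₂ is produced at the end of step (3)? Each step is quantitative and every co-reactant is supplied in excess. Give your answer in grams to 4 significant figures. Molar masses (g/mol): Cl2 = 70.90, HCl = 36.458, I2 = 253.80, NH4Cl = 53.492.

64.48 g

n(NH4Cl) = 54.36 / 53.492 = 1.0162 mol.
Reaction (1): NH4Cl→HCl ratio 1:1 ⇒ n(HCl) = 1.0162 mol.
Reaction (2): HCl→Cl2 ratio 4:1 ⇒ n(Cl2) = 0.25406 mol.
Reaction (3): Cl2→I2 ratio 1:1 ⇒ n(I2) = 0.25406 mol.
Mass of I2 = 0.25406 × 253.80 = 64.480 g.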